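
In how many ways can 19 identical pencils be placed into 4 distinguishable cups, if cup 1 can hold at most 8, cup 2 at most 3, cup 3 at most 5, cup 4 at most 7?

34

Without the upper bounds there are C(22,3) = 1540 ways to split 19 among 4 cups.
Subtract solutions that violate a single cap (substitute x_i' = x_i − (cap_i+1)): x_1 ≥ 9 gives C(13,3) = 286; x_2 ≥ 4 gives C(18,3) = 816; x_3 ≥ 6 gives C(16,3) = 560; x_4 ≥ 8 gives C(14,3) = 364. Together 2026.
Add back pairs where two caps are both exceeded: 84 + 35 + 10 + 220 + 120 + 56 = 525.
Subtract triples: 1 + 0 + 0 + 4 = 5.
By inclusion–exclusion the count is 1540 − 2026 + 525 − 5 = 34.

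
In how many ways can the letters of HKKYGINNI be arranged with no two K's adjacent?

Total arrangements of HKKYGINNI: 9!/(2!·2!·2!) = 45360.
If the two K's are adjacent, glue them into one block, leaving 8 items to arrange: (8)!/(2!·2!) = 10080 ways.
Subtracting, 45360 − 10080 = 35280 arrangements keep the K's apart.

35280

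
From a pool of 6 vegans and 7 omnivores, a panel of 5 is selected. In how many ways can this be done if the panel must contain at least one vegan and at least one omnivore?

1260

With no constraint there are C(13,5) = 1287 possible selections.
Selections missing a whole group: no vegans → C(7,5) = 21; no omnivores → C(6,5) = 6.
Both groups omitted at once is impossible, so 1287 − 27 = 1260.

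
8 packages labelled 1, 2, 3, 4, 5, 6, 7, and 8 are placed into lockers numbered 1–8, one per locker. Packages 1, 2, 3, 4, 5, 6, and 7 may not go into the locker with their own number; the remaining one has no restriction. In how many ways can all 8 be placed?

16687

Let Aᵢ (for 1 ≤ i ≤ 7) be the placements that put package i in its forbidden locker. Any j of these fix j positions, leaving (8−j)! ways to fill the rest, and there are C(7,j) ways to pick which j.
By inclusion–exclusion, the number of valid placements is Σ_{j=0}^{7} (−1)^j C(7,j)·(8−j)!.
Computing: 40320 − 35280 + 15120 − 4200 + 840 − 126 + 14 − 1 = 16687.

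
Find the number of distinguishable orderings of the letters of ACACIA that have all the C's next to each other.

20

Treat the 2 copies of C as a single block. The multiset to arrange is then {CC, A, A, A, I}, 5 items in all.
That gives (5)!/(3!) = 20 arrangements.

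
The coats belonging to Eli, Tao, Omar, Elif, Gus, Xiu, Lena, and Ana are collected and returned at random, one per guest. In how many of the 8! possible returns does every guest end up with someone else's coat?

14833

Count assignments avoiding every fixed point. For any j of the 8 guests fixed to their own coat, the other 8−j can be arranged in (8−j)! ways.
By inclusion–exclusion this is Σ_{j=0}^{8} (−1)^j C(8,j)·(8−j)!.
Computing: 40320 − 40320 + 20160 − 6720 + 1680 − 336 + 56 − 8 + 1 = 14833.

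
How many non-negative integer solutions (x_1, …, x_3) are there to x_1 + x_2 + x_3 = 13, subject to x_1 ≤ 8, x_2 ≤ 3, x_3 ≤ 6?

Ignoring the caps, the number of non-negative solutions to x_1+…+x_3 = 13 is C(15,2) = 105.
Subtract solutions that violate a single cap (substitute x_i' = x_i − (cap_i+1)): x_1 ≥ 9 gives C(6,2) = 15; x_2 ≥ 4 gives C(11,2) = 55; x_3 ≥ 7 gives C(8,2) = 28. Together 98.
Add back pairs where two caps are both exceeded: 1 + 0 + 6 = 7.
By inclusion–exclusion the count is 105 − 98 + 7 = 14.

14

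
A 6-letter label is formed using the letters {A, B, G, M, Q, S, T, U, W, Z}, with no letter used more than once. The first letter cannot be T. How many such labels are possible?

136080

The first letter has 10−1 = 9 choices (anything except T).
The remaining 5 letters are filled from the other 9 symbols without repetition: 9 × 8 × 7 × 6 × 5 = 15120.
Total: 9 × 15120 = 136080.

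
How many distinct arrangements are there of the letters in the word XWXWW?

10

Letter multiplicities in XWXWW: W×3, X×2.
The number of distinct arrangements is 5!/(3!·2!) = 120/12 = 10.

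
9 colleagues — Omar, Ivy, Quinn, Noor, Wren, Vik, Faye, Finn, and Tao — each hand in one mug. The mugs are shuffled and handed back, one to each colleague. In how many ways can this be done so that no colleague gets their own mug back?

Count assignments avoiding every fixed point. For any j of the 9 colleagues fixed to their own mug, the other 9−j can be arranged in (9−j)! ways.
By inclusion–exclusion this is Σ_{j=0}^{9} (−1)^j C(9,j)·(9−j)!.
Computing: 362880 − 362880 + 181440 − 60480 + 15120 − 3024 + 504 − 72 + 9 − 1 = 133496.

133496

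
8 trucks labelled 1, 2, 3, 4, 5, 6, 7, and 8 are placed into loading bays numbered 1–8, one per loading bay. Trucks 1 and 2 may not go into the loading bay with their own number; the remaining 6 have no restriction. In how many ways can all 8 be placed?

30960

Let Aᵢ (for i ∈ {1, 2}) be the placements that put truck i in its forbidden loading bay. Any j of these fix j positions, leaving (8−j)! ways to fill the rest, and there are C(2,j) ways to pick which j.
By inclusion–exclusion, the number of valid placements is Σ_{j=0}^{2} (−1)^j C(2,j)·(8−j)!.
Computing: 40320 − 10080 + 720 = 30960.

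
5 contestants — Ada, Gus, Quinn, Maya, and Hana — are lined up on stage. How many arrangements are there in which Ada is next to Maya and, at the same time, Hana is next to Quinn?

Treat {Ada,Maya} as one block (2 orders) and {Hana,Quinn} as another (2 orders).
That leaves 3 units to arrange: 2 × 2 × 3! = 4 × 6 = 24.

24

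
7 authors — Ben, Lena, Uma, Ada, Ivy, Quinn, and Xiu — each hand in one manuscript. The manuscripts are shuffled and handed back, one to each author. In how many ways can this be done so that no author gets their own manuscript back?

This is the derangement count D_7: permutations of 7 items with no fixed point.
By inclusion–exclusion this is Σ_{j=0}^{7} (−1)^j C(7,j)·(7−j)!.
Computing: 5040 − 5040 + 2520 − 840 + 210 − 42 + 7 − 1 = 1854.

1854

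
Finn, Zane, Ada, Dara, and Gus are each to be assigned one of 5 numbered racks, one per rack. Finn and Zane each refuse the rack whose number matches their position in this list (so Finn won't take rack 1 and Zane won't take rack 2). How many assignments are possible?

Let Aᵢ (for i ∈ {1, 2}) be the placements that put person i in their forbidden rack. Any j of these fix j positions, leaving (5−j)! ways to fill the rest, and there are C(2,j) ways to pick which j.
By inclusion–exclusion, the number of valid placements is Σ_{j=0}^{2} (−1)^j C(2,j)·(5−j)!.
Computing: 120 − 48 + 6 = 78.

78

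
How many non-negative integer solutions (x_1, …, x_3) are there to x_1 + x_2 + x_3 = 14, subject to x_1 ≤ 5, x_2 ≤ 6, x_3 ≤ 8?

By stars and bars, unrestricted non-negative solutions to x_1+…+x_3 = 14 number C(14+2,2) = 120.
Subtract solutions that violate a single cap (substitute x_i' = x_i − (cap_i+1)): x_1 ≥ 6 gives C(10,2) = 45; x_2 ≥ 7 gives C(9,2) = 36; x_3 ≥ 9 gives C(7,2) = 21. Together 102.
Add back pairs where two caps are both exceeded: 3 + 0 + 0 = 3.
By inclusion–exclusion the count is 120 − 102 + 3 = 21.

21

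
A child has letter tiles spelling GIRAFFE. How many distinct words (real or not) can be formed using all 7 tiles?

The 7 letters of GIRAFFE have repeats: F appearing twice.
The number of distinct arrangements is 7!/(2!) = 5040/2 = 2520.

2520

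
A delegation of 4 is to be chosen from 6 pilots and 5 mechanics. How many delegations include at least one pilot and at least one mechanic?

310

Unrestricted: C(11,4) = 330 ways to pick any 4 of the 11.
Subtract selections that omit an entire group: no pilots → C(5,4) = 5; no mechanics → C(6,4) = 15.
Both groups omitted at once is impossible, so 330 − 20 = 310.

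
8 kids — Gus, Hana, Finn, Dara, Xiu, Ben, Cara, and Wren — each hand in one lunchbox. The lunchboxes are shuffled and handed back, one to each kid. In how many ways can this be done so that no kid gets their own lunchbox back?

14833

Count assignments avoiding every fixed point. For any j of the 8 kids fixed to their own lunchbox, the other 8−j can be arranged in (8−j)! ways.
By inclusion–exclusion this is Σ_{j=0}^{8} (−1)^j C(8,j)·(8−j)!.
Computing: 40320 − 40320 + 20160 − 6720 + 1680 − 336 + 56 − 8 + 1 = 14833.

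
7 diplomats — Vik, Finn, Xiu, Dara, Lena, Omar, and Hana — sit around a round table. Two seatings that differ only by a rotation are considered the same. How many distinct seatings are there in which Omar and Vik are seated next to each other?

240

Glue Omar and Vik into a block (2 internal orders). Seating 6 units around a circle gives (5)! arrangements.
So 2 × (5)! = 2 × 120 = 240.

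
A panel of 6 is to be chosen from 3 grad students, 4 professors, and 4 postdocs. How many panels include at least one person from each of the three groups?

420

With no constraint there are C(11,6) = 462 possible selections.
Subtract selections that omit an entire group: no grad students → C(8,6) = 28; no professors → C(7,6) = 7; no postdocs → C(7,6) = 7.
Add back selections omitting two groups (i.e. drawn from a single group): C(3,6) + C(4,6) + C(4,6) = 0.
By inclusion–exclusion: 462 − 42 + 0 = 420.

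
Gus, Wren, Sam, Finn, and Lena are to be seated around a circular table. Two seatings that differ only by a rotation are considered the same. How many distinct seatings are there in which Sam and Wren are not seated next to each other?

All circular seatings of 5 people number (4)! = 24.
Those with Sam next to Wren: fuse the pair into one unit and seat 4 units around a circle — 2·(3)! = 12.
Subtracting, 24 − 12 = 12.

12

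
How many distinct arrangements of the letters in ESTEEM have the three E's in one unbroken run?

Treat the 3 copies of E as a single block. The multiset to arrange is then {EEE, M, S, T}, 4 items in all.
All 4 items are distinct, so there are (4)! = 24 arrangements.

24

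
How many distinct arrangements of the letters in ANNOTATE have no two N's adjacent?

Total arrangements of ANNOTATE: 8!/(2!·2!·2!) = 5040.
If the two N's are adjacent, glue them into one block, leaving 7 items to arrange: (7)!/(2!·2!) = 1260 ways.
Hence 5040 − 1260 = 3780.

3780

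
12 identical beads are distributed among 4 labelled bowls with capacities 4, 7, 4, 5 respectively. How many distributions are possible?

By stars and bars, unrestricted non-negative solutions to x_1+…+x_4 = 12 number C(12+3,3) = 455.
Subtract solutions that violate a single cap (substitute x_i' = x_i − (cap_i+1)): x_1 ≥ 5 gives C(10,3) = 120; x_2 ≥ 8 gives C(7,3) = 35; x_3 ≥ 5 gives C(10,3) = 120; x_4 ≥ 6 gives C(9,3) = 84. Together 359.
Add back pairs where two caps are both exceeded: 0 + 10 + 4 + 0 + 0 + 4 = 18.
By inclusion–exclusion the count is 455 − 359 + 18 = 114.

114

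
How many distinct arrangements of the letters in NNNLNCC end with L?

Fix L in the last position and arrange the remaining 6 letters.
Those 6 letters have C appearing twice and N appearing 4 times, giving (6)!/(4!·2!) = 15.

15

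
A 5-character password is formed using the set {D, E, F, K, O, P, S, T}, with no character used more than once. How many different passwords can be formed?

6720

This is a permutation of 5 out of 8: P(8,5) = 8!/3!.
8 × 7 × 6 × 5 × 4 = 6720.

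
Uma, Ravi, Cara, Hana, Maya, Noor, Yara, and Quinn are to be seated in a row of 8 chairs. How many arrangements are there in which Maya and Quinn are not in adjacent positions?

30240

Of the 8! = 40320 arrangements, those with Maya and Quinn adjacent number 2 × 7! = 10080 (treat the pair as a block with 2 internal orders).
So 40320 − 10080 = 30240 arrangements keep them apart.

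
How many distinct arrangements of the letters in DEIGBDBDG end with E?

1680

Fix E in the last position and arrange the remaining 8 letters.
Those 8 letters have B appearing twice, D appearing 3 times, and G appearing twice, giving (8)!/(3!·2!·2!) = 1680.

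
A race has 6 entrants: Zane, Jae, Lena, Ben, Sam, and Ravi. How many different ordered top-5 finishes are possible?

This is an ordered selection of 5 from 6: P(6,5).
That gives 6 × 5 × 4 × 3 × 2 = 720.

720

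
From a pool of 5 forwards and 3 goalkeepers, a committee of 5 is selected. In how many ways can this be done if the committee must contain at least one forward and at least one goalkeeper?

Total 5-person selections from all 8: C(8,5) = 56.
Subtract selections that omit an entire group: no forwards → C(3,5) = 0; no goalkeepers → C(5,5) = 1.
Both groups omitted at once is impossible, so 56 − 1 = 55.

55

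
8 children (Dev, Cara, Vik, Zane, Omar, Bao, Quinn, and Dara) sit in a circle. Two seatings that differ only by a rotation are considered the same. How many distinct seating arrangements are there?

5040

Seat Dev anywhere (absorbing the rotational symmetry), then permute the other 7: (7)! = 5040.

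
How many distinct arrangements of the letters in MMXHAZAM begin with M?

Fix M in the first position and arrange the remaining 7 letters.
Those 7 letters have A appearing twice and M appearing twice, giving (7)!/(2!·2!) = 1260.

1260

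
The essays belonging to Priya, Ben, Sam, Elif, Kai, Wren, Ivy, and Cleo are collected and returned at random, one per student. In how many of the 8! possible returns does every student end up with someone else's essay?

Count assignments avoiding every fixed point. For any j of the 8 students fixed to their own essay, the other 8−j can be arranged in (8−j)! ways.
By inclusion–exclusion this is Σ_{j=0}^{8} (−1)^j C(8,j)·(8−j)!.
Computing: 40320 − 40320 + 20160 − 6720 + 1680 − 336 + 56 − 8 + 1 = 14833.

14833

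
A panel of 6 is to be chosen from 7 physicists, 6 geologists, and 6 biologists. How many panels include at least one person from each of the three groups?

22785

With no constraint there are C(19,6) = 27132 possible selections.
Subtract selections that omit an entire group: no physicists → C(12,6) = 924; no geologists → C(13,6) = 1716; no biologists → C(13,6) = 1716.
Add back selections omitting two groups (i.e. drawn from a single group): C(7,6) + C(6,6) + C(6,6) = 9.
By inclusion–exclusion: 27132 − 4356 + 9 = 22785.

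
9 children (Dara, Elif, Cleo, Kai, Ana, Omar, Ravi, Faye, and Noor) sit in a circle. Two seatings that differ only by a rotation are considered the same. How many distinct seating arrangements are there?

Around a circle, 9 distinct people have 9!/9 = (8)! = 40320 rotationally distinct seatings.

40320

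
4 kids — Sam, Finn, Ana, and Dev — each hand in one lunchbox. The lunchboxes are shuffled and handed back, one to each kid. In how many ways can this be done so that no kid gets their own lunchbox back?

This is the derangement count D_4: permutations of 4 items with no fixed point.
By inclusion–exclusion this is Σ_{j=0}^{4} (−1)^j C(4,j)·(4−j)!.
Computing: 24 − 24 + 12 − 4 + 1 = 9.

9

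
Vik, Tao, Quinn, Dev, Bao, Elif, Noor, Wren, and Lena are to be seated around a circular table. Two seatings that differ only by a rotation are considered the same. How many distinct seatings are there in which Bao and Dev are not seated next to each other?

30240

All circular seatings of 9 people number (8)! = 40320.
Seatings with Bao beside Dev: treat them as a block with 2 internal orders, giving 2 × (7)! = 10080.
Subtracting, 40320 − 10080 = 30240.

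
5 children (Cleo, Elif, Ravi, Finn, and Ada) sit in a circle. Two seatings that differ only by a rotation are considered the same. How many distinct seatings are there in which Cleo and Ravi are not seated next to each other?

12

Without the restriction there are (4)! = 24 seatings.
Seatings with Cleo beside Ravi: treat them as a block with 2 internal orders, giving 2 × (3)! = 12.
Subtracting, 24 − 12 = 12.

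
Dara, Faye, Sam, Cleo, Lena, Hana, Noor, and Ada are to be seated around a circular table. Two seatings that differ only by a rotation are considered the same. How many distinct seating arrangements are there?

Seat Dara anywhere (absorbing the rotational symmetry), then permute the other 7: (7)! = 5040.

5040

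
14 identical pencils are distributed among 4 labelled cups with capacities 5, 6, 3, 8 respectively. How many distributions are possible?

116

Ignoring the caps, the number of non-negative solutions to x_1+…+x_4 = 14 is C(17,3) = 680.
Subtract solutions that violate a single cap (substitute x_i' = x_i − (cap_i+1)): x_1 ≥ 6 gives C(11,3) = 165; x_2 ≥ 7 gives C(10,3) = 120; x_3 ≥ 4 gives C(13,3) = 286; x_4 ≥ 9 gives C(8,3) = 56. Together 627.
Add back pairs where two caps are both exceeded: 4 + 35 + 0 + 20 + 0 + 4 = 63.
By inclusion–exclusion the count is 680 − 627 + 63 = 116.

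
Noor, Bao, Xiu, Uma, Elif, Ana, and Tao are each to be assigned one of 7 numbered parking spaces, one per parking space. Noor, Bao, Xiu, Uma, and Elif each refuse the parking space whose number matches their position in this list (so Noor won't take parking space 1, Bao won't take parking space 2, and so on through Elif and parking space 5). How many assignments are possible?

2428

Let Aᵢ (for 1 ≤ i ≤ 5) be the placements that put person i in their forbidden parking space. Any j of these fix j positions, leaving (7−j)! ways to fill the rest, and there are C(5,j) ways to pick which j.
By inclusion–exclusion, the number of valid placements is Σ_{j=0}^{5} (−1)^j C(5,j)·(7−j)!.
Computing: 5040 − 3600 + 1200 − 240 + 30 − 2 = 2428.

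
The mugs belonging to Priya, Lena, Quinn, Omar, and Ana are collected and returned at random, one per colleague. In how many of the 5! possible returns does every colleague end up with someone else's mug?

Count assignments avoiding every fixed point. For any j of the 5 colleagues fixed to their own mug, the other 5−j can be arranged in (5−j)! ways.
By inclusion–exclusion this is Σ_{j=0}^{5} (−1)^j C(5,j)·(5−j)!.
Computing: 120 − 120 + 60 − 20 + 5 − 1 = 44.

44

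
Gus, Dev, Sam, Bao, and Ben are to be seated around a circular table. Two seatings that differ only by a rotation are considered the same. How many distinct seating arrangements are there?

24

Seat Gus anywhere (absorbing the rotational symmetry), then permute the other 4: (4)! = 24.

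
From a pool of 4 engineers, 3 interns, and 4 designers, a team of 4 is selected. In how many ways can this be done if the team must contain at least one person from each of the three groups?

Total 4-person selections from all 11: C(11,4) = 330.
Selections missing a whole group: no engineers → C(7,4) = 35; no interns → C(8,4) = 70; no designers → C(7,4) = 35.
Add back selections omitting two groups (i.e. drawn from a single group): C(4,4) + C(3,4) + C(4,4) = 2.
By inclusion–exclusion: 330 − 140 + 2 = 192.

192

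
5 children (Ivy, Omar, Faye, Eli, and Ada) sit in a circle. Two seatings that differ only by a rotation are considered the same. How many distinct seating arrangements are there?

Fix one person's seat to break rotational symmetry; the remaining 4 people can be arranged in (4)! = 24 ways.

24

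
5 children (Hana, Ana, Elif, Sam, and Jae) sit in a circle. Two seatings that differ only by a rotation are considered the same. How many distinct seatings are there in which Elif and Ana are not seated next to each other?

12

All circular seatings of 5 people number (4)! = 24.
Those with Elif next to Ana: fuse the pair into one unit and seat 4 units around a circle — 2·(3)! = 12.
Subtracting, 24 − 12 = 12.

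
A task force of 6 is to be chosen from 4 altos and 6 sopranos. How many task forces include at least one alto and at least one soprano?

209

Total 6-person selections from all 10: C(10,6) = 210.
Subtract selections that omit an entire group: no altos → C(6,6) = 1; no sopranos → C(4,6) = 0.
Both groups omitted at once is impossible, so 210 − 1 = 209.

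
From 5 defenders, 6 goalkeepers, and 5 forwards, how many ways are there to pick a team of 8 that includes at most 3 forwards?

11055

Split by how many forwards are chosen (0 through 3).
Sum: C(5,0)·C(11,8) + C(5,1)·C(11,7) + C(5,2)·C(11,6) + C(5,3)·C(11,5) = 165 + 1650 + 4620 + 4620 = 11055.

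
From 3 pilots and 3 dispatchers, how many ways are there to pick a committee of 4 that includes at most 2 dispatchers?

12

Split by how many dispatchers are chosen (0 through 2).
Sum: C(3,0)·C(3,4) + C(3,1)·C(3,3) + C(3,2)·C(3,2) = 0 + 3 + 9 = 12.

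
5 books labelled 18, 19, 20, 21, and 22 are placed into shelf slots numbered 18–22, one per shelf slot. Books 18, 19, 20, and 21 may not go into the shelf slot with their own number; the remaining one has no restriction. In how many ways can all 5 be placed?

Let Aᵢ (for 18 ≤ i ≤ 21) be the placements that put book i in its forbidden shelf slot. Any j of these fix j positions, leaving (5−j)! ways to fill the rest, and there are C(4,j) ways to pick which j.
By inclusion–exclusion, the number of valid placements is Σ_{j=0}^{4} (−1)^j C(4,j)·(5−j)!.
Computing: 120 − 96 + 36 − 8 + 1 = 53.

53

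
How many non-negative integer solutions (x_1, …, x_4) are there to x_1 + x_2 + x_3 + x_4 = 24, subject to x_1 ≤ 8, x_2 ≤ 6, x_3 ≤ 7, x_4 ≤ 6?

By stars and bars, unrestricted non-negative solutions to x_1+…+x_4 = 24 number C(24+3,3) = 2925.
Subtract solutions that violate a single cap (substitute x_i' = x_i − (cap_i+1)): x_1 ≥ 9 gives C(18,3) = 816; x_2 ≥ 7 gives C(20,3) = 1140; x_3 ≥ 8 gives C(19,3) = 969; x_4 ≥ 7 gives C(20,3) = 1140. Together 4065.
Add back pairs where two caps are both exceeded: 165 + 120 + 165 + 220 + 286 + 220 = 1176.
Subtract triples: 1 + 4 + 1 + 10 = 16.
By inclusion–exclusion the count is 2925 − 4065 + 1176 − 16 = 20.

20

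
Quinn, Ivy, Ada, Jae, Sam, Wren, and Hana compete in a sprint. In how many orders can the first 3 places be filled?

There are 7 choices for 1st place, 6 for 2nd, and 5 for 3rd.
That gives 7 × 6 × 5 = 210.

210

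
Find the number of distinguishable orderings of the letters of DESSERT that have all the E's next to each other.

360

Treat the 2 copies of E as a single block. The multiset to arrange is then {EE, D, R, S, S, T}, 6 items in all.
That gives (6)!/(2!) = 360 arrangements.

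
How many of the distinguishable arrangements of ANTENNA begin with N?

Fix N in the first position and arrange the remaining 6 letters.
Those 6 letters have A appearing twice and N appearing twice, giving (6)!/(2!·2!) = 180.

180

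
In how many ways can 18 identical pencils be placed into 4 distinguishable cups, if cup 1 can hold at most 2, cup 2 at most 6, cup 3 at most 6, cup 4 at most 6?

10

Ignoring the caps, the number of non-negative solutions to x_1+…+x_4 = 18 is C(21,3) = 1330.
Subtract solutions that violate a single cap (substitute x_i' = x_i − (cap_i+1)): x_1 ≥ 3 gives C(18,3) = 816; x_2 ≥ 7 gives C(14,3) = 364; x_3 ≥ 7 gives C(14,3) = 364; x_4 ≥ 7 gives C(14,3) = 364. Together 1908.
Add back pairs where two caps are both exceeded: 165 + 165 + 165 + 35 + 35 + 35 = 600.
Subtract triples: 4 + 4 + 4 + 0 = 12.
By inclusion–exclusion the count is 1330 − 1908 + 600 − 12 = 10.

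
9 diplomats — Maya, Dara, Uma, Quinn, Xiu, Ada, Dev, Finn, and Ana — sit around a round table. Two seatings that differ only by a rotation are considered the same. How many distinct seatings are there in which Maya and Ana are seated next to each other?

10080

Glue Maya and Ana into a block (2 internal orders). Seating 8 units around a circle gives (7)! arrangements.
So 2 × (7)! = 2 × 5040 = 10080.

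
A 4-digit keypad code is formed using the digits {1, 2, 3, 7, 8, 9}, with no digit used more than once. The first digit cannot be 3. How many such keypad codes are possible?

The first digit has 6−1 = 5 choices (anything except 3).
The remaining 3 digits are filled from the other 5 symbols without repetition: 5 × 4 × 3 = 60.
Total: 5 × 60 = 300.

300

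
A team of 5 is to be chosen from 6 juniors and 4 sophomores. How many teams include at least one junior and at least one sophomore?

Total 5-person selections from all 10: C(10,5) = 252.
Selections missing a whole group: no juniors → C(4,5) = 0; no sophomores → C(6,5) = 6.
Both groups omitted at once is impossible, so 252 − 6 = 246.

246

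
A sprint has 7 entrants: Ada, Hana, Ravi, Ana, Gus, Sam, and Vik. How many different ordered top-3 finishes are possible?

There are 7 choices for 1st place, 6 for 2nd, and 5 for 3rd.
That gives 7 × 6 × 5 = 210.

210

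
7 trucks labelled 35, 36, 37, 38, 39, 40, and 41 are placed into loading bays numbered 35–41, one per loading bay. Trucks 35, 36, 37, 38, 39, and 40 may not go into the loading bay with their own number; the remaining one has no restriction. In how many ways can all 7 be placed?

Let Aᵢ (for 35 ≤ i ≤ 40) be the placements that put truck i in its forbidden loading bay. Any j of these fix j positions, leaving (7−j)! ways to fill the rest, and there are C(6,j) ways to pick which j.
By inclusion–exclusion, the number of valid placements is Σ_{j=0}^{6} (−1)^j C(6,j)·(7−j)!.
Computing: 5040 − 4320 + 1800 − 480 + 90 − 12 + 1 = 2119.

2119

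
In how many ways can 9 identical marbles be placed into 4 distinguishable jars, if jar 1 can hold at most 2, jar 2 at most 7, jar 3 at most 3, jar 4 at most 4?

By stars and bars, unrestricted non-negative solutions to x_1+…+x_4 = 9 number C(9+3,3) = 220.
Subtract solutions that violate a single cap (substitute x_i' = x_i − (cap_i+1)): x_1 ≥ 3 gives C(9,3) = 84; x_2 ≥ 8 gives C(4,3) = 4; x_3 ≥ 4 gives C(8,3) = 56; x_4 ≥ 5 gives C(7,3) = 35. Together 179.
Add back pairs where two caps are both exceeded: 0 + 10 + 4 + 0 + 0 + 1 = 15.
By inclusion–exclusion the count is 220 − 179 + 15 = 56.

56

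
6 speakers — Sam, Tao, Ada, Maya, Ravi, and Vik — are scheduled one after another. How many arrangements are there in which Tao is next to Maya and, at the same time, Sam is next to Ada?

96

Treat {Tao,Maya} as one block (2 orders) and {Sam,Ada} as another (2 orders).
That leaves 4 units to arrange: 2 × 2 × 4! = 4 × 24 = 96.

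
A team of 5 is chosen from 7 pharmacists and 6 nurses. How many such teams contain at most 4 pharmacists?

Split by how many pharmacists are chosen (0 through 4).
Sum: C(7,0)·C(6,5) + C(7,1)·C(6,4) + C(7,2)·C(6,3) + C(7,3)·C(6,2) + C(7,4)·C(6,1) = 6 + 105 + 420 + 525 + 210 = 1266.

1266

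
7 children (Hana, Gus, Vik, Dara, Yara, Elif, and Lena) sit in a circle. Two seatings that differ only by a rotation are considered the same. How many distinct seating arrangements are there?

Seat Hana anywhere (absorbing the rotational symmetry), then permute the other 6: (6)! = 720.

720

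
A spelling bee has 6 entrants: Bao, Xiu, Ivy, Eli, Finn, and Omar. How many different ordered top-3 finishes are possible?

This is an ordered selection of 3 from 6: P(6,3).
That gives 6 × 5 × 4 = 120.

120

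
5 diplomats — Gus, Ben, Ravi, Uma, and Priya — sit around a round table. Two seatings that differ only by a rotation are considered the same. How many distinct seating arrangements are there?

Seat Gus anywhere (absorbing the rotational symmetry), then permute the other 4: (4)! = 24.

24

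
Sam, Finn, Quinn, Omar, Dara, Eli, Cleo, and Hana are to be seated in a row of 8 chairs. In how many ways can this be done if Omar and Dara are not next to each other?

30240

There are 8! = 40320 arrangements in all. If Omar and Dara are adjacent, merging them into one block gives 2·(7)! = 10080 arrangements.
Complementary counting: 40320 − 10080 = 30240.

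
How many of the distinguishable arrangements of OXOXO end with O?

6

Fix O in the last position and arrange the remaining 4 letters.
Those 4 letters have O appearing twice and X appearing twice, giving (4)!/(2!·2!) = 6.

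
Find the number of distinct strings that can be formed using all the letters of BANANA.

Letter multiplicities in BANANA: A×3, B×1, N×2.
The number of distinct arrangements is 6!/(3!·2!) = 720/12 = 60.

60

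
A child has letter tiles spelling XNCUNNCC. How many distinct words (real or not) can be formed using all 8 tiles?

Letter multiplicities in XNCUNNCC: C×3, N×3, U×1, X×1.
Dividing 8! = 40320 by 3!·3! = 36 for the repeated letters gives 1120.

1120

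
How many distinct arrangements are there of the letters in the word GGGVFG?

30

Letter multiplicities in GGGVFG: F×1, G×4, V×1.
So there are 6! / (4!) = 30 distinguishable arrangements.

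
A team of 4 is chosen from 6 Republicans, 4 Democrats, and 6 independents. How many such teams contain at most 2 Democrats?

1771

Split by how many Democrats are chosen (0 through 2).
Sum: C(4,0)·C(12,4) + C(4,1)·C(12,3) + C(4,2)·C(12,2) = 495 + 880 + 396 = 1771.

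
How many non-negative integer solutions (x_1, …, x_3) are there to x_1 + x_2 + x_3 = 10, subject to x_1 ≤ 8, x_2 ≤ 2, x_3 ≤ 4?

Without the upper bounds there are C(12,2) = 66 ways to split 10 among 3 variables.
Subtract solutions that violate a single cap (substitute x_i' = x_i − (cap_i+1)): x_1 ≥ 9 gives C(3,2) = 3; x_2 ≥ 3 gives C(9,2) = 36; x_3 ≥ 5 gives C(7,2) = 21. Together 60.
Add back pairs where two caps are both exceeded: 0 + 0 + 6 = 6.
By inclusion–exclusion the count is 66 − 60 + 6 = 12.

12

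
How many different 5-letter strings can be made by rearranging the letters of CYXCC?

The 5 letters of CYXCC have repeats: C appearing 3 times.
The number of distinct arrangements is 5!/(3!) = 120/6 = 20.

20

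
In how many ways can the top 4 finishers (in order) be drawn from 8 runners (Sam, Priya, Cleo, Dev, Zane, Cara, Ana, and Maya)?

This is an ordered selection of 4 from 8: P(8,4).
That gives 8 × 7 × 6 × 5 = 1680.

1680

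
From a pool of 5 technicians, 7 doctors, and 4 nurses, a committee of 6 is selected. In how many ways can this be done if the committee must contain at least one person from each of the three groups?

6545

Unrestricted: C(16,6) = 8008 ways to pick any 6 of the 16.
Subtract selections that omit an entire group: no technicians → C(11,6) = 462; no doctors → C(9,6) = 84; no nurses → C(12,6) = 924.
Add back selections omitting two groups (i.e. drawn from a single group): C(5,6) + C(7,6) + C(4,6) = 7.
By inclusion–exclusion: 8008 − 1470 + 7 = 6545.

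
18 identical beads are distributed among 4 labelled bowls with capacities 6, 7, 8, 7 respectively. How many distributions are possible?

By stars and bars, unrestricted non-negative solutions to x_1+…+x_4 = 18 number C(18+3,3) = 1330.
Subtract solutions that violate a single cap (substitute x_i' = x_i − (cap_i+1)): x_1 ≥ 7 gives C(14,3) = 364; x_2 ≥ 8 gives C(13,3) = 286; x_3 ≥ 9 gives C(12,3) = 220; x_4 ≥ 8 gives C(13,3) = 286. Together 1156.
Add back pairs where two caps are both exceeded: 20 + 10 + 20 + 4 + 10 + 4 = 68.
By inclusion–exclusion the count is 1330 − 1156 + 68 = 242.

242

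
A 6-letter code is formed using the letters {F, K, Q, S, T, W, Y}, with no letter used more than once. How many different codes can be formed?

With no repetition, fill the 6 letters in order: 7 choices, then 6, down to 2.
That product is 7 × 6 × 5 × 4 × 3 × 2 = 5040.

5040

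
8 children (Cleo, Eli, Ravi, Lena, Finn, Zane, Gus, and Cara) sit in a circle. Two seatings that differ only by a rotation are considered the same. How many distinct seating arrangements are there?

Fix one person's seat to break rotational symmetry; the remaining 7 people can be arranged in (7)! = 5040 ways.

5040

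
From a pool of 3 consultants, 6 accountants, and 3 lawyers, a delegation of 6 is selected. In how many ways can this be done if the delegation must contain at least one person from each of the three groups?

756

Unrestricted: C(12,6) = 924 ways to pick any 6 of the 12.
Selections missing a whole group: no consultants → C(9,6) = 84; no accountants → C(6,6) = 1; no lawyers → C(9,6) = 84.
Add back selections omitting two groups (i.e. drawn from a single group): C(3,6) + C(6,6) + C(3,6) = 1.
By inclusion–exclusion: 924 − 169 + 1 = 756.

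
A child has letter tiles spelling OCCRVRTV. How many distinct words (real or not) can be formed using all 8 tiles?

5040

OCCRVRTV has 8 letters with C appearing twice, R appearing twice, and V appearing twice.
The number of distinct arrangements is 8!/(2!·2!·2!) = 40320/8 = 5040.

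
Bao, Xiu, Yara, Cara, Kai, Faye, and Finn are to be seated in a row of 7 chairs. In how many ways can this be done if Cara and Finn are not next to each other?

3600

Of the 7! = 5040 arrangements, those with Cara and Finn adjacent number 2 × 6! = 1440 (treat the pair as a block with 2 internal orders).
So 5040 − 1440 = 3600 arrangements keep them apart.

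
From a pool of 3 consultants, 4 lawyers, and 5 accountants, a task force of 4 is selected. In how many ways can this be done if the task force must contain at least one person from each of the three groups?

With no constraint there are C(12,4) = 495 possible selections.
Selections missing a whole group: no consultants → C(9,4) = 126; no lawyers → C(8,4) = 70; no accountants → C(7,4) = 35.
Add back selections omitting two groups (i.e. drawn from a single group): C(3,4) + C(4,4) + C(5,4) = 6.
By inclusion–exclusion: 495 − 231 + 6 = 270.

270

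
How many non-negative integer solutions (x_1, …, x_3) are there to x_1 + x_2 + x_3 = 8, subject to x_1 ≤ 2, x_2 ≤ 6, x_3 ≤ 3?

9

Without the upper bounds there are C(10,2) = 45 ways to split 8 among 3 variables.
Subtract solutions that violate a single cap (substitute x_i' = x_i − (cap_i+1)): x_1 ≥ 3 gives C(7,2) = 21; x_2 ≥ 7 gives C(3,2) = 3; x_3 ≥ 4 gives C(6,2) = 15. Together 39.
Add back pairs where two caps are both exceeded: 0 + 3 + 0 = 3.
By inclusion–exclusion the count is 45 − 39 + 3 = 9.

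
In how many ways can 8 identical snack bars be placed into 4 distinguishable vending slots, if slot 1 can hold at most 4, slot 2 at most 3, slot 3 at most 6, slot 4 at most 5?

96

Without the upper bounds there are C(11,3) = 165 ways to split 8 among 4 vending slots.
Subtract solutions that violate a single cap (substitute x_i' = x_i − (cap_i+1)): x_1 ≥ 5 gives C(6,3) = 20; x_2 ≥ 4 gives C(7,3) = 35; x_3 ≥ 7 gives C(4,3) = 4; x_4 ≥ 6 gives C(5,3) = 10. Together 69.
No two caps can be exceeded simultaneously, so the pair terms are all 0.
By inclusion–exclusion the count is 165 − 69 + 0 = 96.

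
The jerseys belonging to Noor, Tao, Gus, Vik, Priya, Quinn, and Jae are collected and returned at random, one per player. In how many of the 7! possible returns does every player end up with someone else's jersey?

1854

Let Aᵢ be the assignments in which player i gets their old jersey. We want the size of the complement of A₁∪…∪A_7.
By inclusion–exclusion this is Σ_{j=0}^{7} (−1)^j C(7,j)·(7−j)!.
Computing: 5040 − 5040 + 2520 − 840 + 210 − 42 + 7 − 1 = 1854.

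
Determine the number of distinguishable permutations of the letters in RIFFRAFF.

840

The 8 letters of RIFFRAFF have repeats: F appearing 4 times and R appearing twice.
So there are 8! / (4!·2!) = 840 distinguishable arrangements.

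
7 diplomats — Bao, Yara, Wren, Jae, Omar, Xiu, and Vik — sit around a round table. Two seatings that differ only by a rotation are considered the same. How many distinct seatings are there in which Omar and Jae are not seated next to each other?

480

Without the restriction there are (6)! = 720 seatings.
Seatings with Omar beside Jae: treat them as a block with 2 internal orders, giving 2 × (5)! = 240.
Subtracting, 720 − 240 = 480.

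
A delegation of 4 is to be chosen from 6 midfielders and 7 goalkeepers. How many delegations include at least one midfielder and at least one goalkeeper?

Total 4-person selections from all 13: C(13,4) = 715.
Subtract selections that omit an entire group: no midfielders → C(7,4) = 35; no goalkeepers → C(6,4) = 15.
Both groups omitted at once is impossible, so 715 − 50 = 665.

665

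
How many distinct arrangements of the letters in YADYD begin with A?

6

With the first slot taken by A, it remains to arrange the other 4 letters (YDYD).
Those 4 letters have D appearing twice and Y appearing twice, giving (4)!/(2!·2!) = 6.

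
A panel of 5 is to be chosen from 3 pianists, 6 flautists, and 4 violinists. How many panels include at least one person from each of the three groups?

Total 5-person selections from all 13: C(13,5) = 1287.
Subtract selections that omit an entire group: no pianists → C(10,5) = 252; no flautists → C(7,5) = 21; no violinists → C(9,5) = 126.
Add back selections omitting two groups (i.e. drawn from a single group): C(3,5) + C(6,5) + C(4,5) = 6.
By inclusion–exclusion: 1287 − 399 + 6 = 894.

894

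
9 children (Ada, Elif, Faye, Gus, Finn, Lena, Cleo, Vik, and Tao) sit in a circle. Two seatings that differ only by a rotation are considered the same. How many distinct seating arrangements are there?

Seat Ada anywhere (absorbing the rotational symmetry), then permute the other 8: (8)! = 40320.

40320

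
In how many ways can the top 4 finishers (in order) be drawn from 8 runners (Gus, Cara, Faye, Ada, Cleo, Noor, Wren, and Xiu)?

1680

There are 8 choices for 1st place, 7 for 2nd, and so on down to 5 for position 4.
That gives 8 × 7 × 6 × 5 = 1680.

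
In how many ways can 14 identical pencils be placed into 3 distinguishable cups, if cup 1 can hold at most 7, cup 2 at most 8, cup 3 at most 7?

By stars and bars, unrestricted non-negative solutions to x_1+…+x_3 = 14 number C(14+2,2) = 120.
Subtract solutions that violate a single cap (substitute x_i' = x_i − (cap_i+1)): x_1 ≥ 8 gives C(8,2) = 28; x_2 ≥ 9 gives C(7,2) = 21; x_3 ≥ 8 gives C(8,2) = 28. Together 77.
No two caps can be exceeded simultaneously, so the pair terms are all 0.
By inclusion–exclusion the count is 120 − 77 + 0 = 43.

43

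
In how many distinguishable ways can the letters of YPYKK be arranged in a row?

30

YPYKK has 5 letters with K appearing twice and Y appearing twice.
So there are 5! / (2!·2!) = 30 distinguishable arrangements.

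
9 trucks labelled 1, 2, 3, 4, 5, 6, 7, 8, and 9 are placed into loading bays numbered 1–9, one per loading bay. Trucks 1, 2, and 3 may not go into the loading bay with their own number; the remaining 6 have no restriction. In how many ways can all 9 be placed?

256320

Let Aᵢ (for i ∈ {1, 2, 3}) be the placements that put truck i in its forbidden loading bay. Any j of these fix j positions, leaving (9−j)! ways to fill the rest, and there are C(3,j) ways to pick which j.
By inclusion–exclusion, the number of valid placements is Σ_{j=0}^{3} (−1)^j C(3,j)·(9−j)!.
Computing: 362880 − 120960 + 15120 − 720 = 256320.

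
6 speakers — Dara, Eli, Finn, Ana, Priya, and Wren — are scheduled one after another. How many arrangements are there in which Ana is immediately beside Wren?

Treat {Ana, Wren} as a single unit. There are 5 units to order, and the pair itself can be ordered 2 ways.
So the count is 2·(5)! = 240.

240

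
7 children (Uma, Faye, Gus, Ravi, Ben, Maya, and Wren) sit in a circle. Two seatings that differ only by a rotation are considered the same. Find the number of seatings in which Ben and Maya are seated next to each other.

240

Treat {Ben, Maya} as one unit (2 internal orders) and seat the resulting 6 units around the table: (5)! circular arrangements.
So 2 × (5)! = 2 × 120 = 240.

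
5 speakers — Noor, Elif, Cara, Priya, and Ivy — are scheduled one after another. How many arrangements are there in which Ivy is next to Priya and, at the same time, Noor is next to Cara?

Treat {Ivy,Priya} as one block (2 orders) and {Noor,Cara} as another (2 orders).
That leaves 3 units to arrange: 2 × 2 × 3! = 4 × 6 = 24.

24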